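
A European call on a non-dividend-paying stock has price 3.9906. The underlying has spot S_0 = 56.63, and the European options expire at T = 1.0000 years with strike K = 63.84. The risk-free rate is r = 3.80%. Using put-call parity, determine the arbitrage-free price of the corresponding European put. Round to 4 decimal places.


Put-call parity: C - P = S_0 * exp(-qT) - K * exp(-rT).
S_0 * exp(-qT) = 56.6300 * 1.00000000 = 56.63000000
K * exp(-rT) = 63.8400 * 0.96271294 = 61.45959415
P = C - S*exp(-qT) + K*exp(-rT)
P = 3.9906 - 56.63000000 + 61.45959415 = 8.8202

Answer: Put price = 8.8202


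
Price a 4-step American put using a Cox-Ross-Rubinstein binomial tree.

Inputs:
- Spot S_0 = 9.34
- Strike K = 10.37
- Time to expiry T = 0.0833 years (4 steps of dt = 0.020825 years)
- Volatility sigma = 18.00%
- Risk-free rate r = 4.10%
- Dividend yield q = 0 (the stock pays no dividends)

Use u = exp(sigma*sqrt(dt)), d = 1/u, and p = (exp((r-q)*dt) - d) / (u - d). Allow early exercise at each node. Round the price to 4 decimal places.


dt = T/N = 0.020825
u = exp(sigma*sqrt(dt)) = 1.026316; d = 1/u = 0.974359
p = (exp((r-q)*dt) - d) / (u - d) = 0.509947
Discount per step: exp(-r*dt) = 0.999147
Stock lattice S(k, i) with i counting down-moves:
  k=0: S(0,0) = 9.3400
  k=1: S(1,0) = 9.5858; S(1,1) = 9.1005
  k=2: S(2,0) = 9.8380; S(2,1) = 9.3400; S(2,2) = 8.8672
  k=3: S(3,0) = 10.0969; S(3,1) = 9.5858; S(3,2) = 9.1005; S(3,3) = 8.6398
  k=4: S(4,0) = 10.3627; S(4,1) = 9.8380; S(4,2) = 9.3400; S(4,3) = 8.8672; S(4,4) = 8.4183
Terminal payoffs V(N, i) = max(K - S_T, 0):
  V(4,0) = 0.007345; V(4,1) = 0.531951; V(4,2) = 1.030000; V(4,3) = 1.502835; V(4,4) = 1.951733
Backward induction: V(k, i) = exp(-r*dt) * [p * V(k+1, i) + (1-p) * V(k+1, i+1)]; then take max(V_cont, immediate exercise) for American.
  V(3,0) = exp(-r*dt) * [p*0.007345 + (1-p)*0.531951] = 0.264204; exercise = 0.273055; V(3,0) = max -> 0.273055
  V(3,1) = exp(-r*dt) * [p*0.531951 + (1-p)*1.030000] = 0.775359; exercise = 0.784210; V(3,1) = max -> 0.784210
  V(3,2) = exp(-r*dt) * [p*1.030000 + (1-p)*1.502835] = 1.260638; exercise = 1.269488; V(3,2) = max -> 1.269488
  V(3,3) = exp(-r*dt) * [p*1.502835 + (1-p)*1.951733] = 1.721349; exercise = 1.730199; V(3,3) = max -> 1.730199
  V(2,0) = exp(-r*dt) * [p*0.273055 + (1-p)*0.784210] = 0.523101; exercise = 0.531951; V(2,0) = max -> 0.531951
  V(2,1) = exp(-r*dt) * [p*0.784210 + (1-p)*1.269488] = 1.021150; exercise = 1.030000; V(2,1) = max -> 1.030000
  V(2,2) = exp(-r*dt) * [p*1.269488 + (1-p)*1.730199] = 1.493985; exercise = 1.502835; V(2,2) = max -> 1.502835
  V(1,0) = exp(-r*dt) * [p*0.531951 + (1-p)*1.030000] = 0.775359; exercise = 0.784210; V(1,0) = max -> 0.784210
  V(1,1) = exp(-r*dt) * [p*1.030000 + (1-p)*1.502835] = 1.260638; exercise = 1.269488; V(1,1) = max -> 1.269488
  V(0,0) = exp(-r*dt) * [p*0.784210 + (1-p)*1.269488] = 1.021150; exercise = 1.030000; V(0,0) = max -> 1.030000

Answer: Price = V(0,0) = 1.0300


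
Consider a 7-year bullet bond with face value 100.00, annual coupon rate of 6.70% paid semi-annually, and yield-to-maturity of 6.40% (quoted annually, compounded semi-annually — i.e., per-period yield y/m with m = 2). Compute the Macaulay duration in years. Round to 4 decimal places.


Coupon per period c = face * coupon_rate / m = 3.350000
Periods per year m = 2; per-period yield y/m = 0.032000
Number of cashflows N = 14
Cashflows (t years, CF_t, discount factor 1/(1+y/m)^(m*t), PV):
  t = 0.5000: CF_t = 3.350000, DF = 0.968992, PV = 3.246124
  t = 1.0000: CF_t = 3.350000, DF = 0.938946, PV = 3.145469
  t = 1.5000: CF_t = 3.350000, DF = 0.909831, PV = 3.047935
  t = 2.0000: CF_t = 3.350000, DF = 0.881620, PV = 2.953425
  t = 2.5000: CF_t = 3.350000, DF = 0.854283, PV = 2.861846
  t = 3.0000: CF_t = 3.350000, DF = 0.827793, PV = 2.773107
  t = 3.5000: CF_t = 3.350000, DF = 0.802125, PV = 2.687119
  t = 4.0000: CF_t = 3.350000, DF = 0.777253, PV = 2.603798
  t = 4.5000: CF_t = 3.350000, DF = 0.753152, PV = 2.523060
  t = 5.0000: CF_t = 3.350000, DF = 0.729799, PV = 2.444825
  t = 5.5000: CF_t = 3.350000, DF = 0.707169, PV = 2.369017
  t = 6.0000: CF_t = 3.350000, DF = 0.685241, PV = 2.295559
  t = 6.5000: CF_t = 3.350000, DF = 0.663994, PV = 2.224379
  t = 7.0000: CF_t = 103.350000, DF = 0.643405, PV = 66.495877
Price P = sum_t PV_t = 101.671540
Macaulay numerator sum_t t * PV_t:
  t * PV_t at t = 0.5000: 1.623062
  t * PV_t at t = 1.0000: 3.145469
  t * PV_t at t = 1.5000: 4.571903
  t * PV_t at t = 2.0000: 5.906851
  t * PV_t at t = 2.5000: 7.154616
  t * PV_t at t = 3.0000: 8.319321
  t * PV_t at t = 3.5000: 9.404917
  t * PV_t at t = 4.0000: 10.415191
  t * PV_t at t = 4.5000: 11.353769
  t * PV_t at t = 5.0000: 12.224127
  t * PV_t at t = 5.5000: 13.029592
  t * PV_t at t = 6.0000: 13.773353
  t * PV_t at t = 6.5000: 14.458462
  t * PV_t at t = 7.0000: 465.471140
Macaulay duration D = (sum_t t * PV_t) / P = 580.851772 / 101.671540 = 5.713022

Answer: Macaulay duration = 5.7130 years


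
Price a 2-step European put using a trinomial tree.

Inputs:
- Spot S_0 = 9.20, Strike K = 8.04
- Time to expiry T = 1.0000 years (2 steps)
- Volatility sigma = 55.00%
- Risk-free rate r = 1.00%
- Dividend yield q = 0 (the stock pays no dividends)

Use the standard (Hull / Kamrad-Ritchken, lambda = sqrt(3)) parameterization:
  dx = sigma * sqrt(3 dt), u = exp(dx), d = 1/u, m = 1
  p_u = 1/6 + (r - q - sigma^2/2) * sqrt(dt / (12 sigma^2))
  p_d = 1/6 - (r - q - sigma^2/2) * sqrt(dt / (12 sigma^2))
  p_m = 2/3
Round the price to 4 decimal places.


Answer: Price = V(0,0) = 1.2371

Derivation:
dt = T/N = 0.500000; dx = sigma*sqrt(3*dt) = 0.673610
u = exp(dx) = 1.961304; d = 1/u = 0.509865
p_u = 0.114244, p_m = 0.666667, p_d = 0.219089
Discount per step: exp(-r*dt) = 0.995012
Stock lattice S(k, j) with j the centered position index:
  k=0: S(0,+0) = 9.2000
  k=1: S(1,-1) = 4.6908; S(1,+0) = 9.2000; S(1,+1) = 18.0440
  k=2: S(2,-2) = 2.3917; S(2,-1) = 4.6908; S(2,+0) = 9.2000; S(2,+1) = 18.0440; S(2,+2) = 35.3898
Terminal payoffs V(N, j) = max(K - S_T, 0):
  V(2,-2) = 5.648349; V(2,-1) = 3.349244; V(2,+0) = 0.000000; V(2,+1) = 0.000000; V(2,+2) = 0.000000
Backward induction: V(k, j) = exp(-r*dt) * [p_u * V(k+1, j+1) + p_m * V(k+1, j) + p_d * V(k+1, j-1)]
  V(1,-1) = exp(-r*dt) * [p_u*0.000000 + p_m*3.349244 + p_d*5.648349] = 3.453015
  V(1,+0) = exp(-r*dt) * [p_u*0.000000 + p_m*0.000000 + p_d*3.349244] = 0.730124
  V(1,+1) = exp(-r*dt) * [p_u*0.000000 + p_m*0.000000 + p_d*0.000000] = 0.000000
  V(0,+0) = exp(-r*dt) * [p_u*0.000000 + p_m*0.730124 + p_d*3.453015] = 1.237068


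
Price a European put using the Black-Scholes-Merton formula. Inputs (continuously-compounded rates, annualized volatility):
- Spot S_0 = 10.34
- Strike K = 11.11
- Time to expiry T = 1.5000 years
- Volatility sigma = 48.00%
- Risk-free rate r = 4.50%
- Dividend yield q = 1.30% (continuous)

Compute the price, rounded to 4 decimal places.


d1 = (ln(S/K) + (r - q + 0.5*sigma^2) * T) / (sigma * sqrt(T)) = 0.25341037
d2 = d1 - sigma * sqrt(T) = -0.33446717
exp(-rT) = 0.93472772; exp(-qT) = 0.98068890
P = K * exp(-rT) * N(-d2) - S_0 * exp(-qT) * N(-d1)
N(-d1) = 0.39997556; N(-d2) = 0.63098647
P = 11.1100 * 0.93472772 * 0.63098647 - 10.3400 * 0.98068890 * 0.39997556 = 2.4968

Answer: Price = 2.4968


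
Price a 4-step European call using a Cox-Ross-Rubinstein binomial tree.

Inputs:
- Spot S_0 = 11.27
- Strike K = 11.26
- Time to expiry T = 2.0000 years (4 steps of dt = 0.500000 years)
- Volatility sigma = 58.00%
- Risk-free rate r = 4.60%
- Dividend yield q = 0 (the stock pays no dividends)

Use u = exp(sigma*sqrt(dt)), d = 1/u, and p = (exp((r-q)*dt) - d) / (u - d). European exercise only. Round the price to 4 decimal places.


Answer: Price = V(0,0) = 3.7439

Derivation:
dt = T/N = 0.500000
u = exp(sigma*sqrt(dt)) = 1.507002; d = 1/u = 0.663569
p = (exp((r-q)*dt) - d) / (u - d) = 0.426468
Discount per step: exp(-r*dt) = 0.977262
Stock lattice S(k, i) with i counting down-moves:
  k=0: S(0,0) = 11.2700
  k=1: S(1,0) = 16.9839; S(1,1) = 7.4784
  k=2: S(2,0) = 25.5948; S(2,1) = 11.2700; S(2,2) = 4.9625
  k=3: S(3,0) = 38.5714; S(3,1) = 16.9839; S(3,2) = 7.4784; S(3,3) = 3.2929
  k=4: S(4,0) = 58.1271; S(4,1) = 25.5948; S(4,2) = 11.2700; S(4,3) = 4.9625; S(4,4) = 2.1851
Terminal payoffs V(N, i) = max(S_T - K, 0):
  V(4,0) = 46.867104; V(4,1) = 14.334774; V(4,2) = 0.010000; V(4,3) = 0.000000; V(4,4) = 0.000000
Backward induction: V(k, i) = exp(-r*dt) * [p * V(k+1, i) + (1-p) * V(k+1, i+1)].
  V(3,0) = exp(-r*dt) * [p*46.867104 + (1-p)*14.334774] = 27.567388
  V(3,1) = exp(-r*dt) * [p*14.334774 + (1-p)*0.010000] = 5.979932
  V(3,2) = exp(-r*dt) * [p*0.010000 + (1-p)*0.000000] = 0.004168
  V(3,3) = exp(-r*dt) * [p*0.000000 + (1-p)*0.000000] = 0.000000
  V(2,0) = exp(-r*dt) * [p*27.567388 + (1-p)*5.979932] = 14.841002
  V(2,1) = exp(-r*dt) * [p*5.979932 + (1-p)*0.004168] = 2.494602
  V(2,2) = exp(-r*dt) * [p*0.004168 + (1-p)*0.000000] = 0.001737
  V(1,0) = exp(-r*dt) * [p*14.841002 + (1-p)*2.494602] = 7.583509
  V(1,1) = exp(-r*dt) * [p*2.494602 + (1-p)*0.001737] = 1.040653
  V(0,0) = exp(-r*dt) * [p*7.583509 + (1-p)*1.040653] = 3.743868


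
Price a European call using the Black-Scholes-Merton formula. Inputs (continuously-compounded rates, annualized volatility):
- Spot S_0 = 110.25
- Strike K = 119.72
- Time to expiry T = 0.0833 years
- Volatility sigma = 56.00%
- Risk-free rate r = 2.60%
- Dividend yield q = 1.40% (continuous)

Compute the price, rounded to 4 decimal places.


d1 = (ln(S/K) + (r - q + 0.5*sigma^2) * T) / (sigma * sqrt(T)) = -0.42285423
d2 = d1 - sigma * sqrt(T) = -0.58447997
exp(-rT) = 0.99783654; exp(-qT) = 0.99883448
C = S_0 * exp(-qT) * N(d1) - K * exp(-rT) * N(d2)
N(d1) = 0.33620081; N(d2) = 0.27944872
C = 110.2500 * 0.99883448 * 0.33620081 - 119.7200 * 0.99783654 * 0.27944872 = 3.6397

Answer: Price = 3.6397


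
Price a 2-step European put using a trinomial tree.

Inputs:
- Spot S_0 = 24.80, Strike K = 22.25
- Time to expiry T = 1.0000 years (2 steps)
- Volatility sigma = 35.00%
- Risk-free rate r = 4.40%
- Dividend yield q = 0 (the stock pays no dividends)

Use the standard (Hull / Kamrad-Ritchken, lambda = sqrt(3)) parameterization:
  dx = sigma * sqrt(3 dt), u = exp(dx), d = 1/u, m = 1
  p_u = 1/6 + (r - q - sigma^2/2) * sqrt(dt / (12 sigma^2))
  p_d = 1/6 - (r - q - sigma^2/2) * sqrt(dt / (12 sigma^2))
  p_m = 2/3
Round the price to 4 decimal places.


Answer: Price = V(0,0) = 1.7251

Derivation:
dt = T/N = 0.500000; dx = sigma*sqrt(3*dt) = 0.428661
u = exp(dx) = 1.535200; d = 1/u = 0.651381
p_u = 0.156606, p_m = 0.666667, p_d = 0.176727
Discount per step: exp(-r*dt) = 0.978240
Stock lattice S(k, j) with j the centered position index:
  k=0: S(0,+0) = 24.8000
  k=1: S(1,-1) = 16.1542; S(1,+0) = 24.8000; S(1,+1) = 38.0730
  k=2: S(2,-2) = 10.5226; S(2,-1) = 16.1542; S(2,+0) = 24.8000; S(2,+1) = 38.0730; S(2,+2) = 58.4496
Terminal payoffs V(N, j) = max(K - S_T, 0):
  V(2,-2) = 11.727432; V(2,-1) = 6.095754; V(2,+0) = 0.000000; V(2,+1) = 0.000000; V(2,+2) = 0.000000
Backward induction: V(k, j) = exp(-r*dt) * [p_u * V(k+1, j+1) + p_m * V(k+1, j) + p_d * V(k+1, j-1)]
  V(1,-1) = exp(-r*dt) * [p_u*0.000000 + p_m*6.095754 + p_d*11.727432] = 6.002864
  V(1,+0) = exp(-r*dt) * [p_u*0.000000 + p_m*0.000000 + p_d*6.095754] = 1.053843
  V(1,+1) = exp(-r*dt) * [p_u*0.000000 + p_m*0.000000 + p_d*0.000000] = 0.000000
  V(0,+0) = exp(-r*dt) * [p_u*0.000000 + p_m*1.053843 + p_d*6.002864] = 1.725059


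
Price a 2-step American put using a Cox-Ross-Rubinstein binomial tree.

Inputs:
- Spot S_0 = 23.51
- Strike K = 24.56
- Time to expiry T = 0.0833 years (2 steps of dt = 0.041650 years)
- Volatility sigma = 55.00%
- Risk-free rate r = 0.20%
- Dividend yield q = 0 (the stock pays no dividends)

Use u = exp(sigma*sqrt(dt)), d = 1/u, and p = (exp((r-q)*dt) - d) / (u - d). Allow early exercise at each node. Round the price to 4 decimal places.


dt = T/N = 0.041650
u = exp(sigma*sqrt(dt)) = 1.118788; d = 1/u = 0.893825
p = (exp((r-q)*dt) - d) / (u - d) = 0.472338
Discount per step: exp(-r*dt) = 0.999917
Stock lattice S(k, i) with i counting down-moves:
  k=0: S(0,0) = 23.5100
  k=1: S(1,0) = 26.3027; S(1,1) = 21.0138
  k=2: S(2,0) = 29.4271; S(2,1) = 23.5100; S(2,2) = 18.7827
Terminal payoffs V(N, i) = max(K - S_T, 0):
  V(2,0) = 0.000000; V(2,1) = 1.050000; V(2,2) = 5.777338
Backward induction: V(k, i) = exp(-r*dt) * [p * V(k+1, i) + (1-p) * V(k+1, i+1)]; then take max(V_cont, immediate exercise) for American.
  V(1,0) = exp(-r*dt) * [p*0.000000 + (1-p)*1.050000] = 0.553999; exercise = 0.000000; V(1,0) = max -> 0.553999
  V(1,1) = exp(-r*dt) * [p*1.050000 + (1-p)*5.777338] = 3.544140; exercise = 3.546186; V(1,1) = max -> 3.546186
  V(0,0) = exp(-r*dt) * [p*0.553999 + (1-p)*3.546186] = 2.132684; exercise = 1.050000; V(0,0) = max -> 2.132684

Answer: Price = V(0,0) = 2.1327


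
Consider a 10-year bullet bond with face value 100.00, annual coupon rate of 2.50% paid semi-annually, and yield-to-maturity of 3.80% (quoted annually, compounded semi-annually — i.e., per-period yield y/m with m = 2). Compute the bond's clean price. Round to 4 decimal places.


Coupon per period c = face * coupon_rate / m = 1.250000
Periods per year m = 2; per-period yield y/m = 0.019000
Number of cashflows N = 20
Cashflows (t years, CF_t, discount factor 1/(1+y/m)^(m*t), PV):
  t = 0.5000: CF_t = 1.250000, DF = 0.981354, PV = 1.226693
  t = 1.0000: CF_t = 1.250000, DF = 0.963056, PV = 1.203820
  t = 1.5000: CF_t = 1.250000, DF = 0.945099, PV = 1.181374
  t = 2.0000: CF_t = 1.250000, DF = 0.927477, PV = 1.159347
  t = 2.5000: CF_t = 1.250000, DF = 0.910184, PV = 1.137730
  t = 3.0000: CF_t = 1.250000, DF = 0.893213, PV = 1.116516
  t = 3.5000: CF_t = 1.250000, DF = 0.876558, PV = 1.095698
  t = 4.0000: CF_t = 1.250000, DF = 0.860214, PV = 1.075268
  t = 4.5000: CF_t = 1.250000, DF = 0.844175, PV = 1.055218
  t = 5.0000: CF_t = 1.250000, DF = 0.828434, PV = 1.035543
  t = 5.5000: CF_t = 1.250000, DF = 0.812988, PV = 1.016235
  t = 6.0000: CF_t = 1.250000, DF = 0.797829, PV = 0.997286
  t = 6.5000: CF_t = 1.250000, DF = 0.782953, PV = 0.978691
  t = 7.0000: CF_t = 1.250000, DF = 0.768354, PV = 0.960443
  t = 7.5000: CF_t = 1.250000, DF = 0.754028, PV = 0.942534
  t = 8.0000: CF_t = 1.250000, DF = 0.739968, PV = 0.924960
  t = 8.5000: CF_t = 1.250000, DF = 0.726171, PV = 0.907714
  t = 9.0000: CF_t = 1.250000, DF = 0.712631, PV = 0.890789
  t = 9.5000: CF_t = 1.250000, DF = 0.699343, PV = 0.874179
  t = 10.0000: CF_t = 101.250000, DF = 0.686304, PV = 69.488246
Price P = sum_t PV_t = 89.268283

Answer: Price = 89.2683


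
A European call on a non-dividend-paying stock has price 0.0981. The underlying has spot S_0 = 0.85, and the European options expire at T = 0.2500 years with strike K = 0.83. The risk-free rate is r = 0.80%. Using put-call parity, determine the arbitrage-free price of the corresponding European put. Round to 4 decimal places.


Put-call parity: C - P = S_0 * exp(-qT) - K * exp(-rT).
S_0 * exp(-qT) = 0.8500 * 1.00000000 = 0.85000000
K * exp(-rT) = 0.8300 * 0.99800200 = 0.82834166
P = C - S*exp(-qT) + K*exp(-rT)
P = 0.0981 - 0.85000000 + 0.82834166 = 0.0764

Answer: Put price = 0.0764


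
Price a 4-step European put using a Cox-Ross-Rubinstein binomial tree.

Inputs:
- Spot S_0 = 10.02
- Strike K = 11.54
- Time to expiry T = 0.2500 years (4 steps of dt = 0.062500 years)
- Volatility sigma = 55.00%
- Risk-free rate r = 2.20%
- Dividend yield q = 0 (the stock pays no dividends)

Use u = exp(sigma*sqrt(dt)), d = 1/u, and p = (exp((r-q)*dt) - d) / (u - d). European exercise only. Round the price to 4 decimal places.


Answer: Price = V(0,0) = 2.1037

Derivation:
dt = T/N = 0.062500
u = exp(sigma*sqrt(dt)) = 1.147402; d = 1/u = 0.871534
p = (exp((r-q)*dt) - d) / (u - d) = 0.470667
Discount per step: exp(-r*dt) = 0.998626
Stock lattice S(k, i) with i counting down-moves:
  k=0: S(0,0) = 10.0200
  k=1: S(1,0) = 11.4970; S(1,1) = 8.7328
  k=2: S(2,0) = 13.1916; S(2,1) = 10.0200; S(2,2) = 7.6109
  k=3: S(3,0) = 15.1361; S(3,1) = 11.4970; S(3,2) = 8.7328; S(3,3) = 6.6332
  k=4: S(4,0) = 17.3672; S(4,1) = 13.1916; S(4,2) = 10.0200; S(4,3) = 7.6109; S(4,4) = 5.7810
Terminal payoffs V(N, i) = max(K - S_T, 0):
  V(4,0) = 0.000000; V(4,1) = 0.000000; V(4,2) = 1.520000; V(4,3) = 3.929087; V(4,4) = 5.758963
Backward induction: V(k, i) = exp(-r*dt) * [p * V(k+1, i) + (1-p) * V(k+1, i+1)].
  V(3,0) = exp(-r*dt) * [p*0.000000 + (1-p)*0.000000] = 0.000000
  V(3,1) = exp(-r*dt) * [p*0.000000 + (1-p)*1.520000] = 0.803481
  V(3,2) = exp(-r*dt) * [p*1.520000 + (1-p)*3.929087] = 2.791369
  V(3,3) = exp(-r*dt) * [p*3.929087 + (1-p)*5.758963] = 4.890972
  V(2,0) = exp(-r*dt) * [p*0.000000 + (1-p)*0.803481] = 0.424725
  V(2,1) = exp(-r*dt) * [p*0.803481 + (1-p)*2.791369] = 1.853186
  V(2,2) = exp(-r*dt) * [p*2.791369 + (1-p)*4.890972] = 3.897396
  V(1,0) = exp(-r*dt) * [p*0.424725 + (1-p)*1.853186] = 1.179234
  V(1,1) = exp(-r*dt) * [p*1.853186 + (1-p)*3.897396] = 2.931221
  V(0,0) = exp(-r*dt) * [p*1.179234 + (1-p)*2.931221] = 2.103725


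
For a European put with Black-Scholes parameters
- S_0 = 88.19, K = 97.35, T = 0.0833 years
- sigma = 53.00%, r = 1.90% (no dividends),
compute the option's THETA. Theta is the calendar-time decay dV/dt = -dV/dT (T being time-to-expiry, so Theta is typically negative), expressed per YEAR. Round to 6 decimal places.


d1 = -0.5591849655; d2 = -0.7121521842
phi(d1) = 0.3412013707; exp(-qT) = 1.0000000000; exp(-rT) = 0.9984185518
Theta = -S*exp(-qT)*phi(d1)*sigma/(2*sqrt(T)) + r*K*exp(-rT)*N(-d2) - q*S*exp(-qT)*N(-d1)
N(-d1) = 0.7119822537; N(-d2) = 0.7618147287; sqrt(T) = 0.2886173938
Term 1 = -88.1900 * 1.0000000000 * 0.3412013707 * 0.5300 / (2 * 0.2886173938) = -27.6282567338
Term 2 = 0.0190 * 97.3500 * 0.9984185518 * 0.7618147287 = 1.4068622091
Term 3 = 0 (no dividend yield, q = 0)
Theta = -27.6282567338 + (1.4068622091) + (0.0000000000) = -26.221395

Answer: Theta = -26.221395


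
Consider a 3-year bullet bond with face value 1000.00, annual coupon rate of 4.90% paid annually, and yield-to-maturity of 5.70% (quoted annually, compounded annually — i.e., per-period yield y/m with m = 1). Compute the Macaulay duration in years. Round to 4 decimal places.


Coupon per period c = face * coupon_rate / m = 49.000000
Periods per year m = 1; per-period yield y/m = 0.057000
Number of cashflows N = 3
Cashflows (t years, CF_t, discount factor 1/(1+y/m)^(m*t), PV):
  t = 1.0000: CF_t = 49.000000, DF = 0.946074, PV = 46.357616
  t = 2.0000: CF_t = 49.000000, DF = 0.895056, PV = 43.857726
  t = 3.0000: CF_t = 1049.000000, DF = 0.846789, PV = 888.281314
Price P = sum_t PV_t = 978.496655
Macaulay numerator sum_t t * PV_t:
  t * PV_t at t = 1.0000: 46.357616
  t * PV_t at t = 2.0000: 87.715451
  t * PV_t at t = 3.0000: 2664.843942
Macaulay duration D = (sum_t t * PV_t) / P = 2798.917009 / 978.496655 = 2.860426

Answer: Macaulay duration = 2.8604 years


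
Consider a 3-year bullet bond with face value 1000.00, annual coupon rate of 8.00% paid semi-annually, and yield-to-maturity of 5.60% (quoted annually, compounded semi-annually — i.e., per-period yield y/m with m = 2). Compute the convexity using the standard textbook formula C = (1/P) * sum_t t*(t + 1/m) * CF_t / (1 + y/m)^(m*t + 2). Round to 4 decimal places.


Answer: Convexity = 8.7746

Derivation:
Coupon per period c = face * coupon_rate / m = 40.000000
Periods per year m = 2; per-period yield y/m = 0.028000
Number of cashflows N = 6
Cashflows (t years, CF_t, discount factor 1/(1+y/m)^(m*t), PV):
  t = 0.5000: CF_t = 40.000000, DF = 0.972763, PV = 38.910506
  t = 1.0000: CF_t = 40.000000, DF = 0.946267, PV = 37.850687
  t = 1.5000: CF_t = 40.000000, DF = 0.920493, PV = 36.819734
  t = 2.0000: CF_t = 40.000000, DF = 0.895422, PV = 35.816862
  t = 2.5000: CF_t = 40.000000, DF = 0.871033, PV = 34.841305
  t = 3.0000: CF_t = 1040.000000, DF = 0.847308, PV = 881.200330
Price P = sum_t PV_t = 1065.439424
Convexity numerator sum_t t*(t + 1/m) * CF_t / (1+y/m)^(m*t + 2):
  t = 0.5000: term = 18.409867
  t = 1.0000: term = 53.725293
  t = 1.5000: term = 104.523916
  t = 2.0000: term = 169.461602
  t = 2.5000: term = 247.268875
  t = 3.0000: term = 8755.434857
Convexity = (1/P) * sum = 9348.824409 / 1065.439424 = 8.774618


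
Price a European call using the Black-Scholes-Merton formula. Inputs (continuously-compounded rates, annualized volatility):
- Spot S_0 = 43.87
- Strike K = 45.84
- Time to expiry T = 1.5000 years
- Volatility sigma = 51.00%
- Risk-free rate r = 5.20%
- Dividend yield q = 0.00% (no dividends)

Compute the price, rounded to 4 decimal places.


d1 = (ln(S/K) + (r - q + 0.5*sigma^2) * T) / (sigma * sqrt(T)) = 0.36686095
d2 = d1 - sigma * sqrt(T) = -0.25775894
exp(-rT) = 0.92496443; exp(-qT) = 1.00000000
C = S_0 * exp(-qT) * N(d1) - K * exp(-rT) * N(d2)
N(d1) = 0.64313863; N(d2) = 0.39829648
C = 43.8700 * 1.00000000 * 0.64313863 - 45.8400 * 0.92496443 * 0.39829648 = 11.3266

Answer: Price = 11.3266


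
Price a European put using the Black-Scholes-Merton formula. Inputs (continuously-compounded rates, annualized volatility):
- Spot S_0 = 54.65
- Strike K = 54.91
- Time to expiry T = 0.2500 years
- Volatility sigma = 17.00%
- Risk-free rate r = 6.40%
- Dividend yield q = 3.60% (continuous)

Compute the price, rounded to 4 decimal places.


Answer: Price = 1.7736

Derivation:
d1 = (ln(S/K) + (r - q + 0.5*sigma^2) * T) / (sigma * sqrt(T)) = 0.06901451
d2 = d1 - sigma * sqrt(T) = -0.01598549
exp(-rT) = 0.98412732; exp(-qT) = 0.99104038
P = K * exp(-rT) * N(-d2) - S_0 * exp(-qT) * N(-d1)
N(-d1) = 0.47248903; N(-d2) = 0.50637702
P = 54.9100 * 0.98412732 * 0.50637702 - 54.6500 * 0.99104038 * 0.47248903 = 1.7736


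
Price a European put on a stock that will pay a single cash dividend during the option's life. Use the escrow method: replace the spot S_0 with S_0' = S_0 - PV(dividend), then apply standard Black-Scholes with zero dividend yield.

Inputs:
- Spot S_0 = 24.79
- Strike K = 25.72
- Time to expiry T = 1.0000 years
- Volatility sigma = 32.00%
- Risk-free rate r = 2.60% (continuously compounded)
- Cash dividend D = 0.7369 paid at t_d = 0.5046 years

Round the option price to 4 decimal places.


Answer: Price = 3.6457

Derivation:
PV(D) = D * exp(-r * t_d) = 0.7369 * 0.98696609 = 0.72729531
S_0' = S_0 - PV(D) = 24.7900 - 0.72729531 = 24.06270469
d1 = (ln(S_0'/K) + (r + sigma^2/2)*T) / (sigma*sqrt(T)) = 0.03310694
d2 = d1 - sigma*sqrt(T) = -0.28689306
exp(-rT) = 0.97433509
N(-d1) = 0.48679466; N(-d2) = 0.61290290
P = K * exp(-rT) * N(-d2) - S_0' * N(-d1) = 25.7200 * 0.97433509 * 0.61290290 - 24.06270469 * 0.48679466 = 3.6457


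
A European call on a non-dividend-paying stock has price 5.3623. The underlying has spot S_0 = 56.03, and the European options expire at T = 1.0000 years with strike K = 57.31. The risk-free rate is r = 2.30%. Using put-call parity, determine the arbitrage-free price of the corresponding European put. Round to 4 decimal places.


Put-call parity: C - P = S_0 * exp(-qT) - K * exp(-rT).
S_0 * exp(-qT) = 56.0300 * 1.00000000 = 56.03000000
K * exp(-rT) = 57.3100 * 0.97726248 = 56.00691295
P = C - S*exp(-qT) + K*exp(-rT)
P = 5.3623 - 56.03000000 + 56.00691295 = 5.3392

Answer: Put price = 5.3392


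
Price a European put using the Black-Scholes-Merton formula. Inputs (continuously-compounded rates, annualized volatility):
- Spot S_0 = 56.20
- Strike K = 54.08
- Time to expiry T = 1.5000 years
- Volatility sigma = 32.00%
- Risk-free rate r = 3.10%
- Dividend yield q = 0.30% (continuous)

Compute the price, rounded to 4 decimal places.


Answer: Price = 6.3666

Derivation:
d1 = (ln(S/K) + (r - q + 0.5*sigma^2) * T) / (sigma * sqrt(T)) = 0.40123746
d2 = d1 - sigma * sqrt(T) = 0.00931910
exp(-rT) = 0.95456456; exp(-qT) = 0.99551011
P = K * exp(-rT) * N(-d2) - S_0 * exp(-qT) * N(-d1)
N(-d1) = 0.34412265; N(-d2) = 0.49628227
P = 54.0800 * 0.95456456 * 0.49628227 - 56.2000 * 0.99551011 * 0.34412265 = 6.3666


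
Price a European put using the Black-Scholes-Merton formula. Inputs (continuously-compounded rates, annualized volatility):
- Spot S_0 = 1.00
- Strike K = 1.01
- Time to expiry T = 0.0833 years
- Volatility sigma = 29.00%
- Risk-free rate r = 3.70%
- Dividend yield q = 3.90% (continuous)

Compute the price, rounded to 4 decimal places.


Answer: Price = 0.0388

Derivation:
d1 = (ln(S/K) + (r - q + 0.5*sigma^2) * T) / (sigma * sqrt(T)) = -0.07902319
d2 = d1 - sigma * sqrt(T) = -0.16272224
exp(-rT) = 0.99692264; exp(-qT) = 0.99675657
P = K * exp(-rT) * N(-d2) - S_0 * exp(-qT) * N(-d1)
N(-d1) = 0.53149291; N(-d2) = 0.56463143
P = 1.0100 * 0.99692264 * 0.56463143 - 1.0000 * 0.99675657 * 0.53149291 = 0.0388


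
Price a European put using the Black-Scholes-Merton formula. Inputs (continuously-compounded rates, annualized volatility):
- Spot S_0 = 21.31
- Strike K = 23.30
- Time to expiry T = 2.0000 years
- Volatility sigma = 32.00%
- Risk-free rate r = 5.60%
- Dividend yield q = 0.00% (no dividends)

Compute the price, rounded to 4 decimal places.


d1 = (ln(S/K) + (r - q + 0.5*sigma^2) * T) / (sigma * sqrt(T)) = 0.27648557
d2 = d1 - sigma * sqrt(T) = -0.17606277
exp(-rT) = 0.89404426; exp(-qT) = 1.00000000
P = K * exp(-rT) * N(-d2) - S_0 * exp(-qT) * N(-d1)
N(-d1) = 0.39108757; N(-d2) = 0.56987769
P = 23.3000 * 0.89404426 * 0.56987769 - 21.3100 * 1.00000000 * 0.39108757 = 3.5372

Answer: Price = 3.5372


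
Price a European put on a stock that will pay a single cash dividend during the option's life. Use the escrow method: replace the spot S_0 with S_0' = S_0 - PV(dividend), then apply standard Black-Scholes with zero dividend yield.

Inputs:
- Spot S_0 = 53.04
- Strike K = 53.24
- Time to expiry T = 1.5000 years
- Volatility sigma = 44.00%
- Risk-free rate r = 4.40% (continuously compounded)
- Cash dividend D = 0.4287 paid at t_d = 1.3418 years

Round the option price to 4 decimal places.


Answer: Price = 9.5398

Derivation:
PV(D) = D * exp(-r * t_d) = 0.4287 * 0.94266982 = 0.40412255
S_0' = S_0 - PV(D) = 53.0400 - 0.40412255 = 52.63587745
d1 = (ln(S_0'/K) + (r + sigma^2/2)*T) / (sigma*sqrt(T)) = 0.37074136
d2 = d1 - sigma*sqrt(T) = -0.16814638
exp(-rT) = 0.93613086
N(-d1) = 0.35541509; N(-d2) = 0.56676594
P = K * exp(-rT) * N(-d2) - S_0' * N(-d1) = 53.2400 * 0.93613086 * 0.56676594 - 52.63587745 * 0.35541509 = 9.5398


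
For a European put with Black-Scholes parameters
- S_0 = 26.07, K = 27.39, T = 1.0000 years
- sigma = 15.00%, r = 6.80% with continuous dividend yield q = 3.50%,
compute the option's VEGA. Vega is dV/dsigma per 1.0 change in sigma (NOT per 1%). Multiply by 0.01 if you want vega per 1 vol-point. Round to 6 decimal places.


Answer: Vega = 10.036806

Derivation:
d1 = -0.0342850355; d2 = -0.1842850355
phi(d1) = 0.3987078782; exp(-qT) = 0.9656054163; exp(-rT) = 0.9342604736
Vega = S * exp(-qT) * phi(d1) * sqrt(T) = 26.0700 * 0.9656054163 * 0.3987078782 * 1.0000000000 = 10.036806


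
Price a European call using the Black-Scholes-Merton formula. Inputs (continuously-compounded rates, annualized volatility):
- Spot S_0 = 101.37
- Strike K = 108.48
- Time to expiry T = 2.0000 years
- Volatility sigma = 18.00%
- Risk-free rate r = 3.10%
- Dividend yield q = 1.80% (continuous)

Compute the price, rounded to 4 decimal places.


Answer: Price = 8.1639

Derivation:
d1 = (ln(S/K) + (r - q + 0.5*sigma^2) * T) / (sigma * sqrt(T)) = -0.03688204
d2 = d1 - sigma * sqrt(T) = -0.29144048
exp(-rT) = 0.93988289; exp(-qT) = 0.96464029
C = S_0 * exp(-qT) * N(d1) - K * exp(-rT) * N(d2)
N(d1) = 0.48528953; N(d2) = 0.38535723
C = 101.3700 * 0.96464029 * 0.48528953 - 108.4800 * 0.93988289 * 0.38535723 = 8.1639


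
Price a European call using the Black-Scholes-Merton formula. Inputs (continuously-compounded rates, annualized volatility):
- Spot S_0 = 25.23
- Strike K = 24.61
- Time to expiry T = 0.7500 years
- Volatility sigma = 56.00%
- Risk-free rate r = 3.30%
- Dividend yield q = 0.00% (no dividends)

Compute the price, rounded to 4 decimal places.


Answer: Price = 5.3520

Derivation:
d1 = (ln(S/K) + (r - q + 0.5*sigma^2) * T) / (sigma * sqrt(T)) = 0.34482430
d2 = d1 - sigma * sqrt(T) = -0.14014993
exp(-rT) = 0.97555377; exp(-qT) = 1.00000000
C = S_0 * exp(-qT) * N(d1) - K * exp(-rT) * N(d2)
N(d1) = 0.63488677; N(d2) = 0.44427077
C = 25.2300 * 1.00000000 * 0.63488677 - 24.6100 * 0.97555377 * 0.44427077 = 5.3520


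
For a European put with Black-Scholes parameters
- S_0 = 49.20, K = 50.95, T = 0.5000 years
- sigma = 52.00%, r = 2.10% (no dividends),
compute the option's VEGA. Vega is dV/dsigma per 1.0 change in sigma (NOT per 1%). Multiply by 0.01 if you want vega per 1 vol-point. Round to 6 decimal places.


d1 = 0.1173494393; d2 = -0.2503460869
phi(d1) = 0.3962048202; exp(-qT) = 1.0000000000; exp(-rT) = 0.9895549326
Vega = S * exp(-qT) * phi(d1) * sqrt(T) = 49.2000 * 1.0000000000 * 0.3962048202 * 0.7071067812 = 13.783828

Answer: Vega = 13.783828


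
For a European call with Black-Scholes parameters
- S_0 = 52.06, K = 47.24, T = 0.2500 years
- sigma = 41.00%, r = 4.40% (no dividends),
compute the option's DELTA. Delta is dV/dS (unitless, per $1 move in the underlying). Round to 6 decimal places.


Answer: Delta = 0.735682

Derivation:
d1 = 0.6300897963; d2 = 0.4250897963
phi(d1) = 0.3271144698; exp(-qT) = 1.0000000000; exp(-rT) = 0.9890602788
N(d1) = 0.7356820824
Delta = exp(-qT) * N(d1) = 1.0000000000 * 0.7356820824 = 0.735682


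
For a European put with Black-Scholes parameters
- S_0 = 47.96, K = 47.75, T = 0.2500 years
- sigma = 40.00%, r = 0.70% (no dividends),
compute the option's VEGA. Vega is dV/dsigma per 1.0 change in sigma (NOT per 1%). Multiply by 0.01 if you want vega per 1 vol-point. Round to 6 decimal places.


Answer: Vega = 9.485284

Derivation:
d1 = 0.1306913162; d2 = -0.0693086838
phi(d1) = 0.3955497762; exp(-qT) = 1.0000000000; exp(-rT) = 0.9982515304
Vega = S * exp(-qT) * phi(d1) * sqrt(T) = 47.9600 * 1.0000000000 * 0.3955497762 * 0.5000000000 = 9.485284


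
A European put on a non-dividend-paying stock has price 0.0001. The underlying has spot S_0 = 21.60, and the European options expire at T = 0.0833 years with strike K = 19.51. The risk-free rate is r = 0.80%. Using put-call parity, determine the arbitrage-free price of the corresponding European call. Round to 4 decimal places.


Answer: Call price = 2.1031

Derivation:
Put-call parity: C - P = S_0 * exp(-qT) - K * exp(-rT).
S_0 * exp(-qT) = 21.6000 * 1.00000000 = 21.60000000
K * exp(-rT) = 19.5100 * 0.99933382 = 19.49700287
C = P + S*exp(-qT) - K*exp(-rT)
C = 0.0001 + 21.60000000 - 19.49700287 = 2.1031


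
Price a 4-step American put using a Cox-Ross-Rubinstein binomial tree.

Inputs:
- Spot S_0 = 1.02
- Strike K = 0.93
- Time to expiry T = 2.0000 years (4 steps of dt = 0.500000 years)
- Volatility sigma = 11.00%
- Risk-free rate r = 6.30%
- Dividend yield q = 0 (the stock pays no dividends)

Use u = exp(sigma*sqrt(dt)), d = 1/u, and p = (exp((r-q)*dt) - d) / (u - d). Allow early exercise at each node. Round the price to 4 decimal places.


Answer: Price = V(0,0) = 0.0074

Derivation:
dt = T/N = 0.500000
u = exp(sigma*sqrt(dt)) = 1.080887; d = 1/u = 0.925166
p = (exp((r-q)*dt) - d) / (u - d) = 0.686070
Discount per step: exp(-r*dt) = 0.968991
Stock lattice S(k, i) with i counting down-moves:
  k=0: S(0,0) = 1.0200
  k=1: S(1,0) = 1.1025; S(1,1) = 0.9437
  k=2: S(2,0) = 1.1917; S(2,1) = 1.0200; S(2,2) = 0.8731
  k=3: S(3,0) = 1.2881; S(3,1) = 1.1025; S(3,2) = 0.9437; S(3,3) = 0.8077
  k=4: S(4,0) = 1.3923; S(4,1) = 1.1917; S(4,2) = 1.0200; S(4,3) = 0.8731; S(4,4) = 0.7473
Terminal payoffs V(N, i) = max(K - S_T, 0):
  V(4,0) = 0.000000; V(4,1) = 0.000000; V(4,2) = 0.000000; V(4,3) = 0.056949; V(4,4) = 0.182727
Backward induction: V(k, i) = exp(-r*dt) * [p * V(k+1, i) + (1-p) * V(k+1, i+1)]; then take max(V_cont, immediate exercise) for American.
  V(3,0) = exp(-r*dt) * [p*0.000000 + (1-p)*0.000000] = 0.000000; exercise = 0.000000; V(3,0) = max -> 0.000000
  V(3,1) = exp(-r*dt) * [p*0.000000 + (1-p)*0.000000] = 0.000000; exercise = 0.000000; V(3,1) = max -> 0.000000
  V(3,2) = exp(-r*dt) * [p*0.000000 + (1-p)*0.056949] = 0.017324; exercise = 0.000000; V(3,2) = max -> 0.017324
  V(3,3) = exp(-r*dt) * [p*0.056949 + (1-p)*0.182727] = 0.093444; exercise = 0.122282; V(3,3) = max -> 0.122282
  V(2,0) = exp(-r*dt) * [p*0.000000 + (1-p)*0.000000] = 0.000000; exercise = 0.000000; V(2,0) = max -> 0.000000
  V(2,1) = exp(-r*dt) * [p*0.000000 + (1-p)*0.017324] = 0.005270; exercise = 0.000000; V(2,1) = max -> 0.005270
  V(2,2) = exp(-r*dt) * [p*0.017324 + (1-p)*0.122282] = 0.048714; exercise = 0.056949; V(2,2) = max -> 0.056949
  V(1,0) = exp(-r*dt) * [p*0.000000 + (1-p)*0.005270] = 0.001603; exercise = 0.000000; V(1,0) = max -> 0.001603
  V(1,1) = exp(-r*dt) * [p*0.005270 + (1-p)*0.056949] = 0.020827; exercise = 0.000000; V(1,1) = max -> 0.020827
  V(0,0) = exp(-r*dt) * [p*0.001603 + (1-p)*0.020827] = 0.007401; exercise = 0.000000; V(0,0) = max -> 0.007401


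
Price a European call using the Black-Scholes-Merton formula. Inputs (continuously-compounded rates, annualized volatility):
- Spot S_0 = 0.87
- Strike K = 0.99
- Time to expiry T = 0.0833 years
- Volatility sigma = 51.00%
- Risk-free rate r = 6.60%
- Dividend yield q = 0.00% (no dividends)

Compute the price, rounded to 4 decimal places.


Answer: Price = 0.0152

Derivation:
d1 = (ln(S/K) + (r - q + 0.5*sigma^2) * T) / (sigma * sqrt(T)) = -0.76687975
d2 = d1 - sigma * sqrt(T) = -0.91407463
exp(-rT) = 0.99451729; exp(-qT) = 1.00000000
C = S_0 * exp(-qT) * N(d1) - K * exp(-rT) * N(d2)
N(d1) = 0.22157651; N(d2) = 0.18033882
C = 0.8700 * 1.00000000 * 0.22157651 - 0.9900 * 0.99451729 * 0.18033882 = 0.0152


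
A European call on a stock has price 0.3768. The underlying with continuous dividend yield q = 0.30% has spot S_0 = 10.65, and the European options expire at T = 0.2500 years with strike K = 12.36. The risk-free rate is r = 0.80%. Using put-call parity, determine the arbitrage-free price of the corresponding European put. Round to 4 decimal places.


Put-call parity: C - P = S_0 * exp(-qT) - K * exp(-rT).
S_0 * exp(-qT) = 10.6500 * 0.99925028 = 10.64201549
K * exp(-rT) = 12.3600 * 0.99800200 = 12.33530470
P = C - S*exp(-qT) + K*exp(-rT)
P = 0.3768 - 10.64201549 + 12.33530470 = 2.0701

Answer: Put price = 2.0701


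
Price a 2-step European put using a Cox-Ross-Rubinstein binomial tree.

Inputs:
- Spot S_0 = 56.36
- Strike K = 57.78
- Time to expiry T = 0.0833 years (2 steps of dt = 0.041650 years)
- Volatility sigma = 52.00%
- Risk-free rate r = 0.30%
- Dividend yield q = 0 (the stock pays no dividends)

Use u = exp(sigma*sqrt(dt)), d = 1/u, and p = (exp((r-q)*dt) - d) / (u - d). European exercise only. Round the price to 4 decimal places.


dt = T/N = 0.041650
u = exp(sigma*sqrt(dt)) = 1.111959; d = 1/u = 0.899314
p = (exp((r-q)*dt) - d) / (u - d) = 0.474082
Discount per step: exp(-r*dt) = 0.999875
Stock lattice S(k, i) with i counting down-moves:
  k=0: S(0,0) = 56.3600
  k=1: S(1,0) = 62.6700; S(1,1) = 50.6853
  k=2: S(2,0) = 69.6865; S(2,1) = 56.3600; S(2,2) = 45.5820
Terminal payoffs V(N, i) = max(K - S_T, 0):
  V(2,0) = 0.000000; V(2,1) = 1.420000; V(2,2) = 12.197994
Backward induction: V(k, i) = exp(-r*dt) * [p * V(k+1, i) + (1-p) * V(k+1, i+1)].
  V(1,0) = exp(-r*dt) * [p*0.000000 + (1-p)*1.420000] = 0.746711
  V(1,1) = exp(-r*dt) * [p*1.420000 + (1-p)*12.197994] = 7.087459
  V(0,0) = exp(-r*dt) * [p*0.746711 + (1-p)*7.087459] = 4.080916

Answer: Price = V(0,0) = 4.0809


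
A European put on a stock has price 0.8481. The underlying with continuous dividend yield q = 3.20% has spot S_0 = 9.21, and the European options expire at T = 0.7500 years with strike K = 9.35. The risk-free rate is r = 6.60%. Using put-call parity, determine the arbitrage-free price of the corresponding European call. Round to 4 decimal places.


Put-call parity: C - P = S_0 * exp(-qT) - K * exp(-rT).
S_0 * exp(-qT) = 9.2100 * 0.97628571 = 8.99159139
K * exp(-rT) = 9.3500 * 0.95170516 = 8.89844323
C = P + S*exp(-qT) - K*exp(-rT)
C = 0.8481 + 8.99159139 - 8.89844323 = 0.9412

Answer: Call price = 0.9412


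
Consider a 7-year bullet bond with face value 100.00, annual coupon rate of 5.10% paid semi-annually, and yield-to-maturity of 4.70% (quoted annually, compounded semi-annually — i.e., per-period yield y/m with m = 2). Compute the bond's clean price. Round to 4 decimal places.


Answer: Price = 102.3627

Derivation:
Coupon per period c = face * coupon_rate / m = 2.550000
Periods per year m = 2; per-period yield y/m = 0.023500
Number of cashflows N = 14
Cashflows (t years, CF_t, discount factor 1/(1+y/m)^(m*t), PV):
  t = 0.5000: CF_t = 2.550000, DF = 0.977040, PV = 2.491451
  t = 1.0000: CF_t = 2.550000, DF = 0.954606, PV = 2.434246
  t = 1.5000: CF_t = 2.550000, DF = 0.932688, PV = 2.378355
  t = 2.0000: CF_t = 2.550000, DF = 0.911273, PV = 2.323747
  t = 2.5000: CF_t = 2.550000, DF = 0.890350, PV = 2.270393
  t = 3.0000: CF_t = 2.550000, DF = 0.869907, PV = 2.218263
  t = 3.5000: CF_t = 2.550000, DF = 0.849934, PV = 2.167331
  t = 4.0000: CF_t = 2.550000, DF = 0.830419, PV = 2.117568
  t = 4.5000: CF_t = 2.550000, DF = 0.811352, PV = 2.068948
  t = 5.0000: CF_t = 2.550000, DF = 0.792723, PV = 2.021444
  t = 5.5000: CF_t = 2.550000, DF = 0.774522, PV = 1.975031
  t = 6.0000: CF_t = 2.550000, DF = 0.756739, PV = 1.929683
  t = 6.5000: CF_t = 2.550000, DF = 0.739363, PV = 1.885377
  t = 7.0000: CF_t = 102.550000, DF = 0.722387, PV = 74.080824
Price P = sum_t PV_t = 102.362661


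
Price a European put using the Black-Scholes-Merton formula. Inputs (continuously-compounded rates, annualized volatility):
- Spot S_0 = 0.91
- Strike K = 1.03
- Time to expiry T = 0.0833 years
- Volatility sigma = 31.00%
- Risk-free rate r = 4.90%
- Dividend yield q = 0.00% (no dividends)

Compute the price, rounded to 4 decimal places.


d1 = (ln(S/K) + (r - q + 0.5*sigma^2) * T) / (sigma * sqrt(T)) = -1.29410322
d2 = d1 - sigma * sqrt(T) = -1.38357461
exp(-rT) = 0.99592662; exp(-qT) = 1.00000000
P = K * exp(-rT) * N(-d2) - S_0 * exp(-qT) * N(-d1)
N(-d1) = 0.90218512; N(-d2) = 0.91675563
P = 1.0300 * 0.99592662 * 0.91675563 - 0.9100 * 1.00000000 * 0.90218512 = 0.1194

Answer: Price = 0.1194


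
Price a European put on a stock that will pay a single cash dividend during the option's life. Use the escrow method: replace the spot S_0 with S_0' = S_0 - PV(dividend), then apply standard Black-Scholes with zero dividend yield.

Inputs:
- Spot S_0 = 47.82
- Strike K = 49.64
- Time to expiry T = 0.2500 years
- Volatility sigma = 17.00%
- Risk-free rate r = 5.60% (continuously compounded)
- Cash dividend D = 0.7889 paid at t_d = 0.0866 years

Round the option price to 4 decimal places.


Answer: Price = 2.7604

Derivation:
PV(D) = D * exp(-r * t_d) = 0.7889 * 0.99516214 = 0.78508341
S_0' = S_0 - PV(D) = 47.8200 - 0.78508341 = 47.03491659
d1 = (ln(S_0'/K) + (r + sigma^2/2)*T) / (sigma*sqrt(T)) = -0.42699092
d2 = d1 - sigma*sqrt(T) = -0.51199092
exp(-rT) = 0.98609754
N(-d1) = 0.66530703; N(-d2) = 0.69567132
P = K * exp(-rT) * N(-d2) - S_0' * N(-d1) = 49.6400 * 0.98609754 * 0.69567132 - 47.03491659 * 0.66530703 = 2.7604


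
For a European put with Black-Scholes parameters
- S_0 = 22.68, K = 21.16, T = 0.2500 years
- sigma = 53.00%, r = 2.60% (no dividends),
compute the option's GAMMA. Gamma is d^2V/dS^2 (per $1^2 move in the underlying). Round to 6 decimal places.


Answer: Gamma = 0.060804

Derivation:
d1 = 0.4188051769; d2 = 0.1538051769
phi(d1) = 0.3654457560; exp(-qT) = 1.0000000000; exp(-rT) = 0.9935210793
Gamma = exp(-qT) * phi(d1) / (S * sigma * sqrt(T)) = 1.0000000000 * 0.3654457560 / (22.6800 * 0.5300 * 0.5000000000) = 0.060804


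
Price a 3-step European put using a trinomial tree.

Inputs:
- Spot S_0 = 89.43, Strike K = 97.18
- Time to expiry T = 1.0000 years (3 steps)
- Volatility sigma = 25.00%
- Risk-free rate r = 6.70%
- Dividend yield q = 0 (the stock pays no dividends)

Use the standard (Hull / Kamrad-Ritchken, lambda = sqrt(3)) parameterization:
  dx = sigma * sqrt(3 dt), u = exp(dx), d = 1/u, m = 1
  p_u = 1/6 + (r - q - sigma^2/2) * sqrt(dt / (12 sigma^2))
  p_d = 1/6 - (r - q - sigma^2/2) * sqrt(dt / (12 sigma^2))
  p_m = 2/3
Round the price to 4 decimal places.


Answer: Price = V(0,0) = 9.9282

Derivation:
dt = T/N = 0.333333; dx = sigma*sqrt(3*dt) = 0.250000
u = exp(dx) = 1.284025; d = 1/u = 0.778801
p_u = 0.190500, p_m = 0.666667, p_d = 0.142833
Discount per step: exp(-r*dt) = 0.977914
Stock lattice S(k, j) with j the centered position index:
  k=0: S(0,+0) = 89.4300
  k=1: S(1,-1) = 69.6482; S(1,+0) = 89.4300; S(1,+1) = 114.8304
  k=2: S(2,-2) = 54.2420; S(2,-1) = 69.6482; S(2,+0) = 89.4300; S(2,+1) = 114.8304; S(2,+2) = 147.4451
  k=3: S(3,-3) = 42.2437; S(3,-2) = 54.2420; S(3,-1) = 69.6482; S(3,+0) = 89.4300; S(3,+1) = 114.8304; S(3,+2) = 147.4451; S(3,+3) = 189.3233
Terminal payoffs V(N, j) = max(K - S_T, 0):
  V(3,-3) = 54.936259; V(3,-2) = 42.937963; V(3,-1) = 27.531846; V(3,+0) = 7.750000; V(3,+1) = 0.000000; V(3,+2) = 0.000000; V(3,+3) = 0.000000
Backward induction: V(k, j) = exp(-r*dt) * [p_u * V(k+1, j+1) + p_m * V(k+1, j) + p_d * V(k+1, j-1)]
  V(2,-2) = exp(-r*dt) * [p_u*27.531846 + p_m*42.937963 + p_d*54.936259] = 40.795505
  V(2,-1) = exp(-r*dt) * [p_u*7.750000 + p_m*27.531846 + p_d*42.937963] = 25.390478
  V(2,+0) = exp(-r*dt) * [p_u*0.000000 + p_m*7.750000 + p_d*27.531846] = 8.898170
  V(2,+1) = exp(-r*dt) * [p_u*0.000000 + p_m*0.000000 + p_d*7.750000] = 1.082510
  V(2,+2) = exp(-r*dt) * [p_u*0.000000 + p_m*0.000000 + p_d*0.000000] = 0.000000
  V(1,-1) = exp(-r*dt) * [p_u*8.898170 + p_m*25.390478 + p_d*40.795505] = 23.909068
  V(1,+0) = exp(-r*dt) * [p_u*1.082510 + p_m*8.898170 + p_d*25.390478] = 9.549272
  V(1,+1) = exp(-r*dt) * [p_u*0.000000 + p_m*1.082510 + p_d*8.898170] = 1.948620
  V(0,+0) = exp(-r*dt) * [p_u*1.948620 + p_m*9.549272 + p_d*23.909068] = 9.928182
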